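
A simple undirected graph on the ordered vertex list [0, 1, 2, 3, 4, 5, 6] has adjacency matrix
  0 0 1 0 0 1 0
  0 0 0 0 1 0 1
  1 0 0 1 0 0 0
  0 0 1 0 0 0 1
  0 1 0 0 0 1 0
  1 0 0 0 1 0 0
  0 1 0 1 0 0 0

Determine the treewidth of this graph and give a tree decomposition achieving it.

Each bag holds 3 vertices, so the decomposition has width 2, which upper-bounds the treewidth. The edges 5–4–1–6–3–2–0–5 form a cycle, so G is not a tree and its treewidth is at least 2. The upper and lower bounds meet at 2, so that is the treewidth.

Treewidth 2.
One optimal decomposition is:
Bags: B1 = {1, 4, 5}  B2 = {1, 5, 6}  B3 = {3, 5, 6}  B4 = {2, 3, 5}  B5 = {0, 2, 5}
Tree: B1–B2, B2–B3, B3–B4, B4–B5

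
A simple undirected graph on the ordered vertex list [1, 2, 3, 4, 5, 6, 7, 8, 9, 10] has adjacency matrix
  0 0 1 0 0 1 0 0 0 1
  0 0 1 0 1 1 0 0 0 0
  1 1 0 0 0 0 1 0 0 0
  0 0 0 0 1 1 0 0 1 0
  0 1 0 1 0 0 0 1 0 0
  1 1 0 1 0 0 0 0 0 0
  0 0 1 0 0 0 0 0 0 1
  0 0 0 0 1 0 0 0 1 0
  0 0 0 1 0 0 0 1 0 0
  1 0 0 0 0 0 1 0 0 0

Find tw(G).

2

A width-2 tree decomposition is:
Bags: B1 = {4, 8, 9}  B2 = {4, 5, 8}  B3 = {4, 5, 6}  B4 = {2, 5, 6}  B5 = {1, 2, 6}  B6 = {1, 2, 3}  B7 = {1, 3, 10}  B8 = {3, 7, 10}
Tree: B1–B2, B2–B3, B3–B4, B4–B5, B5–B6, B6–B7, B7–B8
The largest bag has 3 vertices, giving width 2; this decomposition certifies tw(G) ≤ 2. For the lower bound, G contains the cycle 9–8–5–4–9, so G is not a forest; only forests have treewidth ≤ 1, hence tw(G) ≥ 2. The upper and lower bounds meet at 2, so that is the treewidth.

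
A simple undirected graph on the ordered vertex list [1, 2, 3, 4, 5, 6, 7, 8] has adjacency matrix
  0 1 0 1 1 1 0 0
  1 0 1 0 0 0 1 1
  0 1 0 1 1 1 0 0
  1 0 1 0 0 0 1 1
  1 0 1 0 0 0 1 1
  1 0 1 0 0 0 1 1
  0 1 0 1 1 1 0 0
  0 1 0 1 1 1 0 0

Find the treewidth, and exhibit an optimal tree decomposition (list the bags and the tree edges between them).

Treewidth 4.
Bags: B1 = {1, 2, 3, 7, 8}  B2 = {1, 3, 4, 7, 8}  B3 = {1, 3, 6, 7, 8}  B4 = {1, 3, 5, 7, 8}
Tree: B1–B2, B2–B3, B3–B4

The largest bag has 5 vertices, giving width 4; this decomposition certifies tw(G) ≤ 4. For the lower bound: the 5 vertex sets {1,2}, {4,8}, {6,7}, {3}, {5} are disjoint, each induces a connected subgraph, and every pair is joined by at least one edge of G. Contracting each set to a single vertex therefore yields K_{5} as a minor, and since treewidth is minor-monotone, tw(G) ≥ tw(K_{5}) = 4. Therefore the treewidth is 4.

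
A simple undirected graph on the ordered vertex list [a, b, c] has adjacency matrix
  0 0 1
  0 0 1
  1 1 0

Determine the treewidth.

A width-1 tree decomposition is:
Bags: B1 = {b, c}  B2 = {a, c}
Tree: B1–B2
The largest bag has 2 vertices, giving width 1; this decomposition certifies tw(G) ≤ 1. Since G has at least one edge (e.g. b–c), it is not an edgeless graph, so tw(G) ≥ 1. Combining the bounds, tw(G) = 1.

1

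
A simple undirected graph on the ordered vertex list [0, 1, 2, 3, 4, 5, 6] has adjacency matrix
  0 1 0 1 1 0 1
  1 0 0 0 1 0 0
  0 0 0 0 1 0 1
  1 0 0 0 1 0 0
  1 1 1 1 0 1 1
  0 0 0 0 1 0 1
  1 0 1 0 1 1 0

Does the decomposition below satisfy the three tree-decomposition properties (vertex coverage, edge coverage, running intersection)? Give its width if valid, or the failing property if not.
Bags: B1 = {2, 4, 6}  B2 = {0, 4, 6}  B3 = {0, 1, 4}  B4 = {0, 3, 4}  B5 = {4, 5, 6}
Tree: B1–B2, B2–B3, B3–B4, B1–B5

Checking the three conditions: (i) the bags cover all of {0, 1, 2, 3, 4, 5, 6}; (ii) for each edge, some bag contains both endpoints; (iii) the bags containing any fixed vertex form a subtree. All hold, so the decomposition is valid with width 3 − 1 = 2.

Yes; width 2.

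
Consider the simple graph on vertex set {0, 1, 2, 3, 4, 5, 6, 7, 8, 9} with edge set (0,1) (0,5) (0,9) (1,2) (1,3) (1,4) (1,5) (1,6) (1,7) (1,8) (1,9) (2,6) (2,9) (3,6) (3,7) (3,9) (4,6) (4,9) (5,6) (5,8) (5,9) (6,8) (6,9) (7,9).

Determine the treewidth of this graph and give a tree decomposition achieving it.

Each bag holds 4 vertices, so the decomposition has width 3, which upper-bounds the treewidth. On the other hand G contains the 4-clique {1, 5, 6, 8}. A clique must lie in a single bag of any decomposition, so no decomposition can have width below 3. Combining the bounds, tw(G) = 3.

Treewidth 3.
One optimal decomposition is:
Bags: B1 = {1, 3, 6, 9}  B2 = {1, 5, 6, 9}  B3 = {1, 5, 6, 8}  B4 = {1, 2, 6, 9}  B5 = {1, 4, 6, 9}  B6 = {1, 3, 7, 9}  B7 = {0, 1, 5, 9}
Tree: B1–B2, B2–B3, B2–B4, B2–B5, B1–B6, B2–B7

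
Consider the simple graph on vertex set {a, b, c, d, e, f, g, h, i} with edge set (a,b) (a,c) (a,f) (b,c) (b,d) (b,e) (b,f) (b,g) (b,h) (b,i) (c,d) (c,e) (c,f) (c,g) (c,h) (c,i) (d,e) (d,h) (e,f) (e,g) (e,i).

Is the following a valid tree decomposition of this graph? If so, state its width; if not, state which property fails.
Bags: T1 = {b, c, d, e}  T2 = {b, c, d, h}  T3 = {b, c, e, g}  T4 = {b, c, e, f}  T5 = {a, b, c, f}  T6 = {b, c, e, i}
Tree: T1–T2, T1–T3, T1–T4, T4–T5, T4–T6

Vertex coverage: the bags together contain {a, b, c, d, e, f, g, h, i}, the full vertex set. Edge coverage: each edge of G has both endpoints in at least one bag. Running intersection: for every vertex, the bags containing it form a connected subtree. All three properties hold, so this is a valid tree decomposition of width max|bag| − 1 = 3, and hence tw(G) ≤ 3.

Yes; width 3.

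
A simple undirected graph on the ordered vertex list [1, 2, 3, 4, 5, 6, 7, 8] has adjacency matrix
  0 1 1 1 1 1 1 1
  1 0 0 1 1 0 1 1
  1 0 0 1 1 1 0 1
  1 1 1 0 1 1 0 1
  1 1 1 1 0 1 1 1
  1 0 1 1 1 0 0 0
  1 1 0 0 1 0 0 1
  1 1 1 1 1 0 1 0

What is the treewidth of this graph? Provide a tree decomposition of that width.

Each bag holds 5 vertices, so the decomposition has width 4, which upper-bounds the treewidth. Conversely, {1, 2, 4, 5, 8} is a clique of size 5, and the vertices of any clique must share a bag in every tree decomposition; so some bag has ≥ 5 vertices and tw(G) ≥ 4. Hence tw(G) = 4 exactly.

Treewidth 4.
One such decomposition:
Bags: B1 = {1, 3, 4, 5, 8}  B2 = {1, 2, 4, 5, 8}  B3 = {1, 2, 5, 7, 8}  B4 = {1, 3, 4, 5, 6}
Tree: B1–B2, B2–B3, B1–B4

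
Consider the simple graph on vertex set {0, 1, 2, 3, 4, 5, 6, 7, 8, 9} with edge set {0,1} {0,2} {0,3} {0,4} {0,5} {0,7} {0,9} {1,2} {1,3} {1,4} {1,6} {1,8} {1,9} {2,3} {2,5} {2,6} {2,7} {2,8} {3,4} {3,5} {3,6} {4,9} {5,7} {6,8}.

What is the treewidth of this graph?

3

A width-3 tree decomposition is:
Bags: B1 = {1, 2, 6, 8}  B2 = {1, 2, 3, 6}  B3 = {0, 1, 2, 3}  B4 = {0, 2, 3, 5}  B5 = {0, 1, 3, 4}  B6 = {0, 2, 5, 7}  B7 = {0, 1, 4, 9}
Tree: B1–B2, B2–B3, B3–B4, B3–B5, B4–B6, B5–B7
Each bag holds 4 vertices, so the decomposition has width 3, which upper-bounds the treewidth. On the other hand G contains the 4-clique {0, 1, 4, 9}. A clique must lie in a single bag of any decomposition, so no decomposition can have width below 3. Combining the bounds, tw(G) = 3.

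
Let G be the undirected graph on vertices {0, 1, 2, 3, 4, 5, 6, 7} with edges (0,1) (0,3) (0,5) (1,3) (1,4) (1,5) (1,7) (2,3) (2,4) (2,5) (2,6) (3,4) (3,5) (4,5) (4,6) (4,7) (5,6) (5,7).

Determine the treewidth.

A width-3 tree decomposition is:
Bags: B1 = {1, 3, 4, 5}  B2 = {2, 3, 4, 5}  B3 = {2, 4, 5, 6}  B4 = {1, 4, 5, 7}  B5 = {0, 1, 3, 5}
Tree: B1–B2, B2–B3, B1–B4, B1–B5
The largest bag has 4 vertices, giving width 3; this decomposition certifies tw(G) ≤ 3. For the lower bound, the 4 vertices {0, 1, 3, 5} are pairwise adjacent, and any tree decomposition puts a clique entirely inside one bag — forcing width ≥ 3. The upper and lower bounds meet at 3, so that is the treewidth.

3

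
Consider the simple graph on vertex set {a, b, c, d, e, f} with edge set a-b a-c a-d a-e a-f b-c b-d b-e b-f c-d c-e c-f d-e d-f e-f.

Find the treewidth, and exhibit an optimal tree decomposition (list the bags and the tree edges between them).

Treewidth 5.
One optimal decomposition is:
Bags: B1 = {a, b, c, d, e, f}
Tree: (single bag)

A single bag containing all 6 vertices is trivially a valid decomposition of width 5. For the lower bound, the 6 vertices {a, b, c, d, e, f} are pairwise adjacent, and any tree decomposition puts a clique entirely inside one bag — forcing width ≥ 5. Combining the bounds, tw(G) = 5.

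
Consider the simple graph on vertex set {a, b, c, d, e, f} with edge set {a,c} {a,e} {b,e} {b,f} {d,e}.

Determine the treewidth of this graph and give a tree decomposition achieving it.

Every bag has size at most 2, so the width is 2 − 1 = 1 and tw(G) ≤ 1. G has an edge, so its treewidth is at least 1. Combining the bounds, tw(G) = 1.

Treewidth 1.
One optimal decomposition is:
Bags: B1 = {b, e}  B2 = {a, e}  B3 = {a, c}  B4 = {d, e}  B5 = {b, f}
Tree: B1–B2, B2–B3, B1–B4, B1–B5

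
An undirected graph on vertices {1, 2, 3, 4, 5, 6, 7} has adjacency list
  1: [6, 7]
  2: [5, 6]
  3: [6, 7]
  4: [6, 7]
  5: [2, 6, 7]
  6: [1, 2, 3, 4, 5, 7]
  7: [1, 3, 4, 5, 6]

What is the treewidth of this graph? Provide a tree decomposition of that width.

Treewidth 2.
Bags: B1 = {5, 6, 7}  B2 = {3, 6, 7}  B3 = {4, 6, 7}  B4 = {1, 6, 7}  B5 = {2, 5, 6}
Tree: B1–B2, B2–B3, B3–B4, B1–B5

Every bag has size at most 3, so the width is 3 − 1 = 2 and tw(G) ≤ 2. On the other hand G contains the 3-clique {2, 5, 6}. A clique must lie in a single bag of any decomposition, so no decomposition can have width below 2. Therefore the treewidth is 2.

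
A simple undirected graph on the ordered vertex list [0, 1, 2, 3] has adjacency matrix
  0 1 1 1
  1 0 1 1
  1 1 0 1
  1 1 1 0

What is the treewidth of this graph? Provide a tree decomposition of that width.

Treewidth 3.
One optimal decomposition is:
Bags: B1 = {0, 1, 2, 3}
Tree: (single bag)

A single bag containing all 4 vertices is trivially a valid decomposition of width 3. For the lower bound, the 4 vertices {0, 1, 2, 3} are pairwise adjacent, and any tree decomposition puts a clique entirely inside one bag — forcing width ≥ 3. The upper and lower bounds meet at 3, so that is the treewidth.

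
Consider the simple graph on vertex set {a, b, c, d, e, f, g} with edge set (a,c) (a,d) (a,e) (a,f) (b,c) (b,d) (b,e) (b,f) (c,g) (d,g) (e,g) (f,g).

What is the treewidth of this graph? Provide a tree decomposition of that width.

Every bag has size at most 4, so the width is 4 − 1 = 3 and tw(G) ≤ 3. For the lower bound: the 4 vertex sets {b,d}, {f,g}, {a}, {e} are disjoint, each induces a connected subgraph, and every pair is joined by at least one edge of G. Contracting each set to a single vertex therefore yields K_{4} as a minor, and since treewidth is minor-monotone, tw(G) ≥ tw(K_{4}) = 3. Therefore the treewidth is 3.

Treewidth 3.
One optimal decomposition is:
Bags: B1 = {a, b, d, g}  B2 = {a, b, f, g}  B3 = {a, b, e, g}  B4 = {a, b, c, g}
Tree: B1–B2, B2–B3, B3–B4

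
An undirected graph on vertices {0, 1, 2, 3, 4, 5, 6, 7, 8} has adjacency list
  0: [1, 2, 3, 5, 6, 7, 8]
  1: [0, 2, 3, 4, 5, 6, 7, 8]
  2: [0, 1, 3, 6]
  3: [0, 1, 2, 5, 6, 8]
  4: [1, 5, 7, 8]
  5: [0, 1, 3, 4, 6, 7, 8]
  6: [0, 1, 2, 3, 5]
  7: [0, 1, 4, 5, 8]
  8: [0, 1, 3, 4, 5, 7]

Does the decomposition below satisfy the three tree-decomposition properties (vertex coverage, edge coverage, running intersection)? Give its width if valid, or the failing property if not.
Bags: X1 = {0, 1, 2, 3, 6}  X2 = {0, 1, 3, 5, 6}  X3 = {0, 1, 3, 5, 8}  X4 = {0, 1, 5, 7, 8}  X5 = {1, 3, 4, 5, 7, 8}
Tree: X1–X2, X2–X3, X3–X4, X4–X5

A tree decomposition must satisfy three properties: every vertex lies in some bag; for every edge, both endpoints lie together in some bag; and for every vertex, the bags containing it form a connected subtree. Here bags containing vertex 3 are not connected in the tree, so the decomposition is invalid.

No — bags containing vertex 3 are not connected in the tree.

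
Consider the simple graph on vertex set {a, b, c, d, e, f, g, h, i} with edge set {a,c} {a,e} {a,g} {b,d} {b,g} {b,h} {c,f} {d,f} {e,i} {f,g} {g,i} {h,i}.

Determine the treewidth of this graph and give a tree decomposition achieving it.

Treewidth 3.
Bags: B1 = {a, c, e, i}  B2 = {a, c, g, i}  B3 = {c, f, g, i}  B4 = {f, g, h, i}  B5 = {b, f, g, h}  B6 = {b, d, f, h}
Tree: B1–B2, B2–B3, B3–B4, B4–B5, B5–B6

Each bag holds 4 vertices, so the decomposition has width 3, which upper-bounds the treewidth. For the lower bound: the 4 vertex sets {a,c,e}, {i}, {g}, {b,d,f,h} are disjoint, each induces a connected subgraph, and every pair is joined by at least one edge of G. Contracting each set to a single vertex therefore yields K_{4} as a minor, and since treewidth is minor-monotone, tw(G) ≥ tw(K_{4}) = 3. The upper and lower bounds meet at 3, so that is the treewidth.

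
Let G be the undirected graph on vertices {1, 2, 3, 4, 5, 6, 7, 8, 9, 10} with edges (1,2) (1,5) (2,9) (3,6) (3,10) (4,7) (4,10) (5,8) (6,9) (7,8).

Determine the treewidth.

A width-2 tree decomposition is:
Bags: B1 = {1, 2, 9}  B2 = {1, 5, 9}  B3 = {5, 8, 9}  B4 = {7, 8, 9}  B5 = {4, 7, 9}  B6 = {4, 9, 10}  B7 = {3, 9, 10}  B8 = {3, 6, 9}
Tree: B1–B2, B2–B3, B3–B4, B4–B5, B5–B6, B6–B7, B7–B8
Each bag holds 3 vertices, so the decomposition has width 2, which upper-bounds the treewidth. Since 9–2–1–5–8–7–4–10–3–6–9 is a cycle in G, G is not acyclic. Forests are exactly the graphs of treewidth ≤ 1, so tw(G) ≥ 2. Therefore the treewidth is 2.

2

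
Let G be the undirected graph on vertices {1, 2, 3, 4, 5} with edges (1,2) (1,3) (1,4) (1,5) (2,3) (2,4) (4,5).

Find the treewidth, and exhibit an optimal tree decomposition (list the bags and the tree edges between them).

Treewidth 2.
One such decomposition:
Bags: B1 = {1, 2, 4}  B2 = {1, 4, 5}  B3 = {1, 2, 3}
Tree: B1–B2, B1–B3

Each bag holds 3 vertices, so the decomposition has width 2, which upper-bounds the treewidth. Conversely, {1, 2, 3} is a clique of size 3, and the vertices of any clique must share a bag in every tree decomposition; so some bag has ≥ 3 vertices and tw(G) ≥ 2. Hence tw(G) = 2 exactly.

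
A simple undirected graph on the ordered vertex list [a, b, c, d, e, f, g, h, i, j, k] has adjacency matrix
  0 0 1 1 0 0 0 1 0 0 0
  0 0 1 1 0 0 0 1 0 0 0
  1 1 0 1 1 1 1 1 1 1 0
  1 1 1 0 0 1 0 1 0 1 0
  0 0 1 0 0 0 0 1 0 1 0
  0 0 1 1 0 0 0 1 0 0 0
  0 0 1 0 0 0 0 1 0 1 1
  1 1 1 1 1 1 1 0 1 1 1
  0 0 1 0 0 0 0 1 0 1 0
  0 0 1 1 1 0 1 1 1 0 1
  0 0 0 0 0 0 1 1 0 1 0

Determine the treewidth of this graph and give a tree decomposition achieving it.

Treewidth 3.
One such decomposition:
Bags: B1 = {b, c, d, h}  B2 = {c, d, h, j}  B3 = {c, g, h, j}  B4 = {c, e, h, j}  B5 = {c, d, f, h}  B6 = {a, c, d, h}  B7 = {g, h, j, k}  B8 = {c, h, i, j}
Tree: B1–B2, B2–B3, B2–B4, B2–B5, B5–B6, B3–B7, B3–B8

Each bag holds 4 vertices, so the decomposition has width 3, which upper-bounds the treewidth. On the other hand G contains the 4-clique {c, d, h, j}. A clique must lie in a single bag of any decomposition, so no decomposition can have width below 3. Hence tw(G) = 3 exactly.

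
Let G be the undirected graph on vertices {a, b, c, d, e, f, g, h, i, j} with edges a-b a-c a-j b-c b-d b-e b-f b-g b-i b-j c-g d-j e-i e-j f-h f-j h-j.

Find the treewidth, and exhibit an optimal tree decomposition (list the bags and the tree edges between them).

Every bag has size at most 3, so the width is 3 − 1 = 2 and tw(G) ≤ 2. Conversely, {f, h, j} is a clique of size 3, and the vertices of any clique must share a bag in every tree decomposition; so some bag has ≥ 3 vertices and tw(G) ≥ 2. Combining the bounds, tw(G) = 2.

Treewidth 2.
One such decomposition:
Bags: B1 = {b, d, j}  B2 = {a, b, j}  B3 = {b, e, j}  B4 = {b, f, j}  B5 = {b, e, i}  B6 = {a, b, c}  B7 = {f, h, j}  B8 = {b, c, g}
Tree: B1–B2, B2–B3, B3–B4, B3–B5, B2–B6, B4–B7, B6–B8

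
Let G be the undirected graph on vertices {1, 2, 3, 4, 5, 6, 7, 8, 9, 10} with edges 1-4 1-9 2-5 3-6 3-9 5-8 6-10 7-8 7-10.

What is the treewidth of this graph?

A width-1 tree decomposition is:
Bags: B1 = {2, 5}  B2 = {5, 8}  B3 = {7, 8}  B4 = {7, 10}  B5 = {6, 10}  B6 = {3, 6}  B7 = {3, 9}  B8 = {1, 9}  B9 = {1, 4}
Tree: B1–B2, B2–B3, B3–B4, B4–B5, B5–B6, B6–B7, B7–B8, B8–B9
Each bag holds 2 vertices, so the decomposition has width 1, which upper-bounds the treewidth. Any graph with an edge has treewidth ≥ 1, and G has the edge 2–5. Hence tw(G) = 1 exactly.

1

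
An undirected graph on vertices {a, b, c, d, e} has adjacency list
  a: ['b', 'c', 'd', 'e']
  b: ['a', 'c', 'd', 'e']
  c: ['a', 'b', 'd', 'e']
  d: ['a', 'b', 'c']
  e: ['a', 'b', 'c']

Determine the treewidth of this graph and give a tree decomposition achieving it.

Each bag holds 4 vertices, so the decomposition has width 3, which upper-bounds the treewidth. For the lower bound, the 4 vertices {a, b, c, d} are pairwise adjacent, and any tree decomposition puts a clique entirely inside one bag — forcing width ≥ 3. Hence tw(G) = 3 exactly.

Treewidth 3.
One optimal decomposition is:
Bags: B1 = {a, b, c, e}  B2 = {a, b, c, d}
Tree: B1–B2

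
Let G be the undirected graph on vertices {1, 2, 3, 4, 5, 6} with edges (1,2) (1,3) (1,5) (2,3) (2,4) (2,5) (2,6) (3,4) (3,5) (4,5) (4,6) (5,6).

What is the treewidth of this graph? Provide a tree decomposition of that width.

Each bag holds 4 vertices, so the decomposition has width 3, which upper-bounds the treewidth. On the other hand G contains the 4-clique {1, 2, 3, 5}. A clique must lie in a single bag of any decomposition, so no decomposition can have width below 3. Therefore the treewidth is 3.

Treewidth 3.
One such decomposition:
Bags: B1 = {2, 3, 4, 5}  B2 = {2, 4, 5, 6}  B3 = {1, 2, 3, 5}
Tree: B1–B2, B1–B3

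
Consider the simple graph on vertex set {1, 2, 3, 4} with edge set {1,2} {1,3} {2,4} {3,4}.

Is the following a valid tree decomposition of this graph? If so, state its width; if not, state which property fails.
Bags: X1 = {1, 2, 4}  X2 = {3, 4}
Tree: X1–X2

No — edge (1,3) lies in no bag.

A tree decomposition must satisfy three properties: every vertex lies in some bag; for every edge, both endpoints lie together in some bag; and for every vertex, the bags containing it form a connected subtree. Here edge (1,3) lies in no bag, so the decomposition is invalid.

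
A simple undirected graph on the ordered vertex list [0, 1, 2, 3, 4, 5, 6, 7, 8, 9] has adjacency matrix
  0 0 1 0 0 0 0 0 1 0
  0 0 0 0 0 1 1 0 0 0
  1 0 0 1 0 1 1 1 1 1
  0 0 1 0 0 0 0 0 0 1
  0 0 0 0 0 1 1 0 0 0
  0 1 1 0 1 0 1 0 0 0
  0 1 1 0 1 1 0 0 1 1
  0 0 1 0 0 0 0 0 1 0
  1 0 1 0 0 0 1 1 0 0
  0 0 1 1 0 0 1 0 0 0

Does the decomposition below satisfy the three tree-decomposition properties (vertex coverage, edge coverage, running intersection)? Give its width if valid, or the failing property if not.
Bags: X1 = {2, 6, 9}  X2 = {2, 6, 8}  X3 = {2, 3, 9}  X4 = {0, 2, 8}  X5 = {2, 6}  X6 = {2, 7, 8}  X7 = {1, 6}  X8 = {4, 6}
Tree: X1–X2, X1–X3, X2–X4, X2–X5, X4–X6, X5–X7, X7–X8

A tree decomposition must satisfy three properties: every vertex lies in some bag; for every edge, both endpoints lie together in some bag; and for every vertex, the bags containing it form a connected subtree. Here vertex 5 appears in no bag, so the decomposition is invalid.

No — vertex 5 appears in no bag.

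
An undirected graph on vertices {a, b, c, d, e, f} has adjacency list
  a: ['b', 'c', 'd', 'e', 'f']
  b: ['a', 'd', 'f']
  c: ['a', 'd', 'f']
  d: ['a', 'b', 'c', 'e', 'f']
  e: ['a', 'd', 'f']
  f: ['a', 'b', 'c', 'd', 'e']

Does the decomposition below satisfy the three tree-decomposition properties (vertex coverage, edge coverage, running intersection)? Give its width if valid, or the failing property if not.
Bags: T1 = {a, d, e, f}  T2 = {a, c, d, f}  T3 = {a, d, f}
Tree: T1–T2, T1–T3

A tree decomposition must satisfy three properties: every vertex lies in some bag; for every edge, both endpoints lie together in some bag; and for every vertex, the bags containing it form a connected subtree. Here vertex b appears in no bag, so the decomposition is invalid.

No — vertex b appears in no bag.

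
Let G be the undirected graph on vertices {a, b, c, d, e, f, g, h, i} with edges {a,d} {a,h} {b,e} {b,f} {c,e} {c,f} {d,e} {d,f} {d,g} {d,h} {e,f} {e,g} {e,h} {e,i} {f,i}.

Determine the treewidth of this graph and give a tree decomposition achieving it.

Treewidth 2.
One such decomposition:
Bags: B1 = {d, e, f}  B2 = {b, e, f}  B3 = {d, e, g}  B4 = {e, f, i}  B5 = {d, e, h}  B6 = {a, d, h}  B7 = {c, e, f}
Tree: B1–B2, B1–B3, B2–B4, B1–B5, B5–B6, B1–B7

Every bag has size at most 3, so the width is 3 − 1 = 2 and tw(G) ≤ 2. Conversely, {d, e, g} is a clique of size 3, and the vertices of any clique must share a bag in every tree decomposition; so some bag has ≥ 3 vertices and tw(G) ≥ 2. Combining the bounds, tw(G) = 2.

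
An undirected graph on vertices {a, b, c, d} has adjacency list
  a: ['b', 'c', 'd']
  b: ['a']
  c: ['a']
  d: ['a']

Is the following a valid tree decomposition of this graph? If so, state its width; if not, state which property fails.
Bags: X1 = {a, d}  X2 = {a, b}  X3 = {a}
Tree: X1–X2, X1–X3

No — vertex c appears in no bag.

A tree decomposition must satisfy three properties: every vertex lies in some bag; for every edge, both endpoints lie together in some bag; and for every vertex, the bags containing it form a connected subtree. Here vertex c appears in no bag, so the decomposition is invalid.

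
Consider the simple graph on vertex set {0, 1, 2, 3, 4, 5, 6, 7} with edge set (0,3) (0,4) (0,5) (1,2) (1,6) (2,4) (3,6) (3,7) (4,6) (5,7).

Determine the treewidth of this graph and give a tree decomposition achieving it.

Each bag holds 3 vertices, so the decomposition has width 2, which upper-bounds the treewidth. Since 1–2–4–6–1 is a cycle in G, G is not acyclic. Forests are exactly the graphs of treewidth ≤ 1, so tw(G) ≥ 2. Hence tw(G) = 2 exactly.

Treewidth 2.
One such decomposition:
Bags: B1 = {1, 2, 6}  B2 = {2, 4, 6}  B3 = {3, 4, 6}  B4 = {0, 3, 4}  B5 = {0, 3, 7}  B6 = {0, 5, 7}
Tree: B1–B2, B2–B3, B3–B4, B4–B5, B5–B6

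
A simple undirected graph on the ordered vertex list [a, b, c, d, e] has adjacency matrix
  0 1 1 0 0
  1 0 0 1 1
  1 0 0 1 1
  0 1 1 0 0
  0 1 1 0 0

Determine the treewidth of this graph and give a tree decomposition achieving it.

Each bag holds 3 vertices, so the decomposition has width 2, which upper-bounds the treewidth. For the lower bound, G contains the cycle c–d–b–a–c, so G is not a forest; only forests have treewidth ≤ 1, hence tw(G) ≥ 2. Hence tw(G) = 2 exactly.

Treewidth 2.
Bags: B1 = {b, c, d}  B2 = {a, b, c}  B3 = {b, c, e}
Tree: B1–B2, B2–B3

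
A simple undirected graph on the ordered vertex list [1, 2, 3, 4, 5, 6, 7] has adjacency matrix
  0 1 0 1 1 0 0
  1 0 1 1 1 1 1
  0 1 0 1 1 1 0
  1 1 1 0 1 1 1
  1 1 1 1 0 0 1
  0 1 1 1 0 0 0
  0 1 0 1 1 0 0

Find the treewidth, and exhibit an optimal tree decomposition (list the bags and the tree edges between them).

Treewidth 3.
Bags: B1 = {2, 3, 4, 5}  B2 = {2, 4, 5, 7}  B3 = {1, 2, 4, 5}  B4 = {2, 3, 4, 6}
Tree: B1–B2, B2–B3, B1–B4

The largest bag has 4 vertices, giving width 3; this decomposition certifies tw(G) ≤ 3. Conversely, {1, 2, 4, 5} is a clique of size 4, and the vertices of any clique must share a bag in every tree decomposition; so some bag has ≥ 4 vertices and tw(G) ≥ 3. Combining the bounds, tw(G) = 3.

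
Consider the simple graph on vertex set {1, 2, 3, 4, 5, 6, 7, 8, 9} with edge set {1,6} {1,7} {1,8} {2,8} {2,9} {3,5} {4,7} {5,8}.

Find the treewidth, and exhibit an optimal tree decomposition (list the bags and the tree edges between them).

The largest bag has 2 vertices, giving width 1; this decomposition certifies tw(G) ≤ 1. G has an edge, so its treewidth is at least 1. Hence tw(G) = 1 exactly.

Treewidth 1.
One optimal decomposition is:
Bags: B1 = {2, 9}  B2 = {2, 8}  B3 = {5, 8}  B4 = {1, 8}  B5 = {1, 7}  B6 = {3, 5}  B7 = {1, 6}  B8 = {4, 7}
Tree: B1–B2, B2–B3, B2–B4, B4–B5, B3–B6, B5–B7, B5–B8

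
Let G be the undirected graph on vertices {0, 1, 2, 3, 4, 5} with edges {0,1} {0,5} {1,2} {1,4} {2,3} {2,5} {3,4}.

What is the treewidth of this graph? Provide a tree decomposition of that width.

The largest bag has 3 vertices, giving width 2; this decomposition certifies tw(G) ≤ 2. Since 5–0–1–2–5 is a cycle in G, G is not acyclic. Forests are exactly the graphs of treewidth ≤ 1, so tw(G) ≥ 2. Hence tw(G) = 2 exactly.

Treewidth 2.
One such decomposition:
Bags: B1 = {0, 2, 5}  B2 = {0, 1, 2}  B3 = {1, 2, 3}  B4 = {1, 3, 4}
Tree: B1–B2, B2–B3, B3–B4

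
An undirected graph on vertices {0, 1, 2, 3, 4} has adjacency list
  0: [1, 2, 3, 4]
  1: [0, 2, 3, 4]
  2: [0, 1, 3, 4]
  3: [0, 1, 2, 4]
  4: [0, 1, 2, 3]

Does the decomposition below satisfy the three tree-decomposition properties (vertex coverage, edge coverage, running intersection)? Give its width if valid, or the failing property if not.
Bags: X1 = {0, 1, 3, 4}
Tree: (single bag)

No — vertex 2 appears in no bag.

A tree decomposition must satisfy three properties: every vertex lies in some bag; for every edge, both endpoints lie together in some bag; and for every vertex, the bags containing it form a connected subtree. Here vertex 2 appears in no bag, so the decomposition is invalid.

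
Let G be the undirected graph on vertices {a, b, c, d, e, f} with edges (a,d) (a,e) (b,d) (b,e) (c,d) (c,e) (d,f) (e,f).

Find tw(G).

2

A width-2 tree decomposition is:
Bags: B1 = {d, e, f}  B2 = {a, d, e}  B3 = {c, d, e}  B4 = {b, d, e}
Tree: B1–B2, B2–B3, B3–B4
Each bag holds 3 vertices, so the decomposition has width 2, which upper-bounds the treewidth. The edges f–d–a–e–f form a cycle, so G is not a tree and its treewidth is at least 2. Combining the bounds, tw(G) = 2.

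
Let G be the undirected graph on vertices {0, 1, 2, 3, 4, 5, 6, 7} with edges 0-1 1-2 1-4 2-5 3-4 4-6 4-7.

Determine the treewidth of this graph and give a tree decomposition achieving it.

Treewidth 1.
One optimal decomposition is:
Bags: B1 = {1, 4}  B2 = {0, 1}  B3 = {1, 2}  B4 = {3, 4}  B5 = {4, 7}  B6 = {4, 6}  B7 = {2, 5}
Tree: B1–B2, B2–B3, B1–B4, B1–B5, B4–B6, B3–B7

The largest bag has 2 vertices, giving width 1; this decomposition certifies tw(G) ≤ 1. Any graph with an edge has treewidth ≥ 1, and G has the edge 4–1. The upper and lower bounds meet at 1, so that is the treewidth.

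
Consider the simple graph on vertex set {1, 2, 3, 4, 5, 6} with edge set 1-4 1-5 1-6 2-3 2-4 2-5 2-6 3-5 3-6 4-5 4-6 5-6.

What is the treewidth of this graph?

3

A width-3 tree decomposition is:
Bags: B1 = {2, 3, 5, 6}  B2 = {2, 4, 5, 6}  B3 = {1, 4, 5, 6}
Tree: B1–B2, B2–B3
Every bag has size at most 4, so the width is 4 − 1 = 3 and tw(G) ≤ 3. For the lower bound, the 4 vertices {1, 4, 5, 6} are pairwise adjacent, and any tree decomposition puts a clique entirely inside one bag — forcing width ≥ 3. The upper and lower bounds meet at 3, so that is the treewidth.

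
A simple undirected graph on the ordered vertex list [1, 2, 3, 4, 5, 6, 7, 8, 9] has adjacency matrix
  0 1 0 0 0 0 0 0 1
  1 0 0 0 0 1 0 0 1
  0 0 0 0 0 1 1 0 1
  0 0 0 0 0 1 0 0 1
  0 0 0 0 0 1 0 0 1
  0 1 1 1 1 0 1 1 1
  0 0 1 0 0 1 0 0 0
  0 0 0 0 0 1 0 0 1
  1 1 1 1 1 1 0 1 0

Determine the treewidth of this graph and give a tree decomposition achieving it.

The largest bag has 3 vertices, giving width 2; this decomposition certifies tw(G) ≤ 2. Conversely, {1, 2, 9} is a clique of size 3, and the vertices of any clique must share a bag in every tree decomposition; so some bag has ≥ 3 vertices and tw(G) ≥ 2. Hence tw(G) = 2 exactly.

Treewidth 2.
Bags: B1 = {4, 6, 9}  B2 = {2, 6, 9}  B3 = {5, 6, 9}  B4 = {1, 2, 9}  B5 = {6, 8, 9}  B6 = {3, 6, 9}  B7 = {3, 6, 7}
Tree: B1–B2, B2–B3, B2–B4, B3–B5, B2–B6, B6–B7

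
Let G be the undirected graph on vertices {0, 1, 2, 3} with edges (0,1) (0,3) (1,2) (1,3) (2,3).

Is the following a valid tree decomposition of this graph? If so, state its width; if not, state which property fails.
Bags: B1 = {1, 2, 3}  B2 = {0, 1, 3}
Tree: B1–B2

Yes; width 2.

Every vertex of G appears in some bag (union = {0, 1, 2, 3}); every edge is covered by a bag; and for each vertex v the set of bags containing v is connected in the bag tree. The decomposition is therefore valid. The largest bag has 3 vertices, so the width is 2.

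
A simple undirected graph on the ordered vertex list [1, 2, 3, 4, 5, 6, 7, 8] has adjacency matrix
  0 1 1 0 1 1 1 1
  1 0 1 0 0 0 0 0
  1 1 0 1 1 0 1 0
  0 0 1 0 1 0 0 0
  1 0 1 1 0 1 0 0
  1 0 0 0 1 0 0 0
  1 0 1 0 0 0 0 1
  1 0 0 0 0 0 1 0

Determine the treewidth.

2

A width-2 tree decomposition is:
Bags: B1 = {1, 3, 5}  B2 = {1, 3, 7}  B3 = {3, 4, 5}  B4 = {1, 5, 6}  B5 = {1, 2, 3}  B6 = {1, 7, 8}
Tree: B1–B2, B1–B3, B1–B4, B2–B5, B2–B6
The largest bag has 3 vertices, giving width 2; this decomposition certifies tw(G) ≤ 2. On the other hand G contains the 3-clique {1, 7, 8}. A clique must lie in a single bag of any decomposition, so no decomposition can have width below 2. Hence tw(G) = 2 exactly.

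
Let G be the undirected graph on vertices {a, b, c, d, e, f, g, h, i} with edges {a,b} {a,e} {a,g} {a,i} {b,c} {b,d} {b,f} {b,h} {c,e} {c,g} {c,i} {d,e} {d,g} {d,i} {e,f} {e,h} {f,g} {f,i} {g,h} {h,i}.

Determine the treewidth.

4

A width-4 tree decomposition is:
Bags: B1 = {b, c, e, g, i}  B2 = {b, e, f, g, i}  B3 = {b, e, g, h, i}  B4 = {a, b, e, g, i}  B5 = {b, d, e, g, i}
Tree: B1–B2, B2–B3, B3–B4, B4–B5
Each bag holds 5 vertices, so the decomposition has width 4, which upper-bounds the treewidth. For the lower bound: the 5 vertex sets {c,e}, {b,f}, {h,i}, {g}, {a} are disjoint, each induces a connected subgraph, and every pair is joined by at least one edge of G. Contracting each set to a single vertex therefore yields K_{5} as a minor, and since treewidth is minor-monotone, tw(G) ≥ tw(K_{5}) = 4. Combining the bounds, tw(G) = 4.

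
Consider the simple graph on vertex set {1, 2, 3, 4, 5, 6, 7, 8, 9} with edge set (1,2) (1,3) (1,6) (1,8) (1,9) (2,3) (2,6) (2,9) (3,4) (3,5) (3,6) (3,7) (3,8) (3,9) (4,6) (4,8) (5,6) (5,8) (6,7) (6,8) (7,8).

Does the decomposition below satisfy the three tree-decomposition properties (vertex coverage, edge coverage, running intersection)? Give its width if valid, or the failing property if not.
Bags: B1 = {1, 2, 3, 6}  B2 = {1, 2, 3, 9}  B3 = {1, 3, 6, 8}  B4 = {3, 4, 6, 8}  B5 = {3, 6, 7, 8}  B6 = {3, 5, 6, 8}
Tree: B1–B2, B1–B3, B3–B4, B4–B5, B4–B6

Yes; width 3.

Every vertex of G appears in some bag (union = {1, 2, 3, 4, 5, 6, 7, 8, 9}); every edge is covered by a bag; and for each vertex v the set of bags containing v is connected in the bag tree. The decomposition is therefore valid. The largest bag has 4 vertices, so the width is 3.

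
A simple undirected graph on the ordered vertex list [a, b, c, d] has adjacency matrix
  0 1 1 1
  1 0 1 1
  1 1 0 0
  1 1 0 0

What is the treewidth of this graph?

A width-2 tree decomposition is:
Bags: B1 = {a, b, c}  B2 = {a, b, d}
Tree: B1–B2
Each bag holds 3 vertices, so the decomposition has width 2, which upper-bounds the treewidth. For the lower bound, the 3 vertices {a, b, d} are pairwise adjacent, and any tree decomposition puts a clique entirely inside one bag — forcing width ≥ 2. Combining the bounds, tw(G) = 2.

2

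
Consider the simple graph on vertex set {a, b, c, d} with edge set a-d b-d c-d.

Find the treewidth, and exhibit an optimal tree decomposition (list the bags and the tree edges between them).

Treewidth 1.
One optimal decomposition is:
Bags: B1 = {a, d}  B2 = {b, d}  B3 = {c, d}
Tree: B1–B2, B2–B3

The largest bag has 2 vertices, giving width 1; this decomposition certifies tw(G) ≤ 1. G has an edge, so its treewidth is at least 1. The upper and lower bounds meet at 1, so that is the treewidth.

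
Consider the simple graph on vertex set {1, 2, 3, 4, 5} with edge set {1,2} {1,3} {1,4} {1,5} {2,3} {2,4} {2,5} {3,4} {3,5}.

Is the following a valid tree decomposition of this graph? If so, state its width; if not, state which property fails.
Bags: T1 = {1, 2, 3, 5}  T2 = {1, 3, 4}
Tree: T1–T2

No — edge (2,4) lies in no bag.

A tree decomposition must satisfy three properties: every vertex lies in some bag; for every edge, both endpoints lie together in some bag; and for every vertex, the bags containing it form a connected subtree. Here edge (2,4) lies in no bag, so the decomposition is invalid.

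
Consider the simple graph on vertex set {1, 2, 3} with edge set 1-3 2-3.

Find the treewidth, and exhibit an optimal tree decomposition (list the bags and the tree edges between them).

Each bag holds 2 vertices, so the decomposition has width 1, which upper-bounds the treewidth. Since G has at least one edge (e.g. 2–3), it is not an edgeless graph, so tw(G) ≥ 1. Therefore the treewidth is 1.

Treewidth 1.
One optimal decomposition is:
Bags: B1 = {2, 3}  B2 = {1, 3}
Tree: B1–B2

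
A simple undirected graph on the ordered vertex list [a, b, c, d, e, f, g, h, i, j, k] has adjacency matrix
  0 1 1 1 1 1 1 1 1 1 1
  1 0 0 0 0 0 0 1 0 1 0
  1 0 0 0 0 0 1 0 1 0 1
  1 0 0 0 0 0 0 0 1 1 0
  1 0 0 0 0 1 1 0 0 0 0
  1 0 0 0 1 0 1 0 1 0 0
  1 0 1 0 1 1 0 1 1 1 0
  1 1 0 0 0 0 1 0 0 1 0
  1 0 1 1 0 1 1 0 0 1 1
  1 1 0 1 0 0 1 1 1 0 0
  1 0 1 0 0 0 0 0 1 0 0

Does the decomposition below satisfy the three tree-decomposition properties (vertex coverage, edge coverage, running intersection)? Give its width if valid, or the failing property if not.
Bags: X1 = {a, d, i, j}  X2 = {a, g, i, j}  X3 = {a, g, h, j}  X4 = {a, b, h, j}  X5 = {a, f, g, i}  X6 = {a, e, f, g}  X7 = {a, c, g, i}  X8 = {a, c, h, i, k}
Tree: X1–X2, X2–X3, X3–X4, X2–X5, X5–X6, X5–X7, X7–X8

A tree decomposition must satisfy three properties: every vertex lies in some bag; for every edge, both endpoints lie together in some bag; and for every vertex, the bags containing it form a connected subtree. Here bags containing vertex h are not connected in the tree, so the decomposition is invalid.

No — bags containing vertex h are not connected in the tree.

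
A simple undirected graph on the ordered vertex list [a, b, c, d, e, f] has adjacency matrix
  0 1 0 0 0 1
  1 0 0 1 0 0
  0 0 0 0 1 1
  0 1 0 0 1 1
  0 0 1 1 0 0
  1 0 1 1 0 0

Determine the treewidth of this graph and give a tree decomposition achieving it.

Treewidth 2.
One optimal decomposition is:
Bags: B1 = {a, b, d}  B2 = {a, d, f}  B3 = {d, e, f}  B4 = {c, e, f}
Tree: B1–B2, B2–B3, B3–B4

Each bag holds 3 vertices, so the decomposition has width 2, which upper-bounds the treewidth. For the lower bound, G contains the cycle b–a–f–d–b, so G is not a forest; only forests have treewidth ≤ 1, hence tw(G) ≥ 2. Hence tw(G) = 2 exactly.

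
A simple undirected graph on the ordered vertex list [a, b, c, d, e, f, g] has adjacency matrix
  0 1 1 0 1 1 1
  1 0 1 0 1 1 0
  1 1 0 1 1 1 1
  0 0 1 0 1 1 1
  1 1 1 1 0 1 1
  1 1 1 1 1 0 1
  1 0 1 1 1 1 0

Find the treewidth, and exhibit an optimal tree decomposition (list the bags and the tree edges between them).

Every bag has size at most 5, so the width is 5 − 1 = 4 and tw(G) ≤ 4. Conversely, {c, d, e, f, g} is a clique of size 5, and the vertices of any clique must share a bag in every tree decomposition; so some bag has ≥ 5 vertices and tw(G) ≥ 4. Hence tw(G) = 4 exactly.

Treewidth 4.
One optimal decomposition is:
Bags: B1 = {a, c, e, f, g}  B2 = {a, b, c, e, f}  B3 = {c, d, e, f, g}
Tree: B1–B2, B1–B3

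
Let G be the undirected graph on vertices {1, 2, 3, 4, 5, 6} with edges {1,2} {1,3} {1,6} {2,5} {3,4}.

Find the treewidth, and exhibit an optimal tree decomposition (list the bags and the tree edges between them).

Each bag holds 2 vertices, so the decomposition has width 1, which upper-bounds the treewidth. Since G has at least one edge (e.g. 2–1), it is not an edgeless graph, so tw(G) ≥ 1. Hence tw(G) = 1 exactly.

Treewidth 1.
One such decomposition:
Bags: B1 = {1, 2}  B2 = {1, 3}  B3 = {2, 5}  B4 = {3, 4}  B5 = {1, 6}
Tree: B1–B2, B1–B3, B2–B4, B2–B5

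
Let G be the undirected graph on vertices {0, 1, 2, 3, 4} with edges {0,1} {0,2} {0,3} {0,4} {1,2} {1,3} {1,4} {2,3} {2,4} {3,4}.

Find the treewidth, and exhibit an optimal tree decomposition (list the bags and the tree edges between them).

A single bag containing all 5 vertices is trivially a valid decomposition of width 4. For the lower bound, the 5 vertices {0, 1, 2, 3, 4} are pairwise adjacent, and any tree decomposition puts a clique entirely inside one bag — forcing width ≥ 4. The upper and lower bounds meet at 4, so that is the treewidth.

Treewidth 4.
One optimal decomposition is:
Bags: B1 = {0, 1, 2, 3, 4}
Tree: (single bag)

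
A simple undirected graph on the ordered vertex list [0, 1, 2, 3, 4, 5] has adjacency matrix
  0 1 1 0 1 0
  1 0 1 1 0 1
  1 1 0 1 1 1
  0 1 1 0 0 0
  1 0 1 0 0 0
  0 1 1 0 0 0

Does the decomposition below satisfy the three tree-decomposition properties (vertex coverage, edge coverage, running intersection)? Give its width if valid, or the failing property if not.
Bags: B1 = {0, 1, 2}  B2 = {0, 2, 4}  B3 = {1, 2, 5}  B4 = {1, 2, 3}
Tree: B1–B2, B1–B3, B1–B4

Vertex coverage: the bags together contain {0, 1, 2, 3, 4, 5}, the full vertex set. Edge coverage: each edge of G has both endpoints in at least one bag. Running intersection: for every vertex, the bags containing it form a connected subtree. All three properties hold, so this is a valid tree decomposition of width max|bag| − 1 = 2, and hence tw(G) ≤ 2.

Yes; width 2.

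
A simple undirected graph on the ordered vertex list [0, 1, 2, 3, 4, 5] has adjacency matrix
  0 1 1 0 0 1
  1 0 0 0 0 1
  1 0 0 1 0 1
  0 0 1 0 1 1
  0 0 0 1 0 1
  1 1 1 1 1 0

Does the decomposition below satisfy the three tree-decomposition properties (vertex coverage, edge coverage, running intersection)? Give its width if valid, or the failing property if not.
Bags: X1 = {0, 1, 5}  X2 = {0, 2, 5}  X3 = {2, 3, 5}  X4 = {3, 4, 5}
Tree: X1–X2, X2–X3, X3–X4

Yes; width 2.

Every vertex of G appears in some bag (union = {0, 1, 2, 3, 4, 5}); every edge is covered by a bag; and for each vertex v the set of bags containing v is connected in the bag tree. The decomposition is therefore valid. The largest bag has 3 vertices, so the width is 2.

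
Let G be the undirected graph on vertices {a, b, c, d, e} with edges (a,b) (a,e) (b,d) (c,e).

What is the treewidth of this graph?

1

A width-1 tree decomposition is:
Bags: B1 = {c, e}  B2 = {a, e}  B3 = {a, b}  B4 = {b, d}
Tree: B1–B2, B2–B3, B3–B4
Every bag has size at most 2, so the width is 2 − 1 = 1 and tw(G) ≤ 1. Any graph with an edge has treewidth ≥ 1, and G has the edge c–e. Hence tw(G) = 1 exactly.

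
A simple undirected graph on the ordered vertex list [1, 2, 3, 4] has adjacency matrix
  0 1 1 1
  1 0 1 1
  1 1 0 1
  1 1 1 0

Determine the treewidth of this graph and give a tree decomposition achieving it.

Treewidth 3.
One such decomposition:
Bags: B1 = {1, 2, 3, 4}
Tree: (single bag)

A single bag containing all 4 vertices is trivially a valid decomposition of width 3. For the lower bound, the 4 vertices {1, 2, 3, 4} are pairwise adjacent, and any tree decomposition puts a clique entirely inside one bag — forcing width ≥ 3. Therefore the treewidth is 3.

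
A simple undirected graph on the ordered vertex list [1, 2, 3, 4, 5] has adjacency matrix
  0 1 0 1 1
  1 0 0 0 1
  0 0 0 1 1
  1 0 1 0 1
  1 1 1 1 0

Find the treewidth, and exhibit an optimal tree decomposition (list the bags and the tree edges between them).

Each bag holds 3 vertices, so the decomposition has width 2, which upper-bounds the treewidth. For the lower bound, the 3 vertices {1, 2, 5} are pairwise adjacent, and any tree decomposition puts a clique entirely inside one bag — forcing width ≥ 2. Therefore the treewidth is 2.

Treewidth 2.
One optimal decomposition is:
Bags: B1 = {1, 2, 5}  B2 = {1, 4, 5}  B3 = {3, 4, 5}
Tree: B1–B2, B2–B3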